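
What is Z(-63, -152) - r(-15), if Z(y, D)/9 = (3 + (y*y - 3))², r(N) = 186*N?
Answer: 141779439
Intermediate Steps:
Z(y, D) = 9*y⁴ (Z(y, D) = 9*(3 + (y*y - 3))² = 9*(3 + (y² - 3))² = 9*(3 + (-3 + y²))² = 9*(y²)² = 9*y⁴)
Z(-63, -152) - r(-15) = 9*(-63)⁴ - 186*(-15) = 9*15752961 - 1*(-2790) = 141776649 + 2790 = 141779439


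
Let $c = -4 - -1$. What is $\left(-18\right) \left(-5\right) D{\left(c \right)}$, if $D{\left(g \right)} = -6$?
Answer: $-540$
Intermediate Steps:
$c = -3$ ($c = -4 + 1 = -3$)
$\left(-18\right) \left(-5\right) D{\left(c \right)} = \left(-18\right) \left(-5\right) \left(-6\right) = 90 \left(-6\right) = -540$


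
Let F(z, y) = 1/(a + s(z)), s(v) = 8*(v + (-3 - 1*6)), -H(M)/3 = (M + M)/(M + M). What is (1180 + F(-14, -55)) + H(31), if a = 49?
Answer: 158894/135 ≈ 1177.0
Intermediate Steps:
H(M) = -3 (H(M) = -3*(M + M)/(M + M) = -3*2*M/(2*M) = -3*2*M*1/(2*M) = -3*1 = -3)
s(v) = -72 + 8*v (s(v) = 8*(v + (-3 - 6)) = 8*(v - 9) = 8*(-9 + v) = -72 + 8*v)
F(z, y) = 1/(-23 + 8*z) (F(z, y) = 1/(49 + (-72 + 8*z)) = 1/(-23 + 8*z))
(1180 + F(-14, -55)) + H(31) = (1180 + 1/(-23 + 8*(-14))) - 3 = (1180 + 1/(-23 - 112)) - 3 = (1180 + 1/(-135)) - 3 = (1180 - 1/135) - 3 = 159299/135 - 3 = 158894/135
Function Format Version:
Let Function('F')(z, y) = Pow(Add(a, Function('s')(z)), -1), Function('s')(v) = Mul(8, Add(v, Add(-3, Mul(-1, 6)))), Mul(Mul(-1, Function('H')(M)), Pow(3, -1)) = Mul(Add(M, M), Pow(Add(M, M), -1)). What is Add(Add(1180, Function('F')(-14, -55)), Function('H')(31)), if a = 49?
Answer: Rational(158894, 135) ≈ 1177.0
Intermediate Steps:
Function('H')(M) = -3 (Function('H')(M) = Mul(-3, Mul(Add(M, M), Pow(Add(M, M), -1))) = Mul(-3, Mul(Mul(2, M), Pow(Mul(2, M), -1))) = Mul(-3, Mul(Mul(2, M), Mul(Rational(1, 2), Pow(M, -1)))) = Mul(-3, 1) = -3)
Function('s')(v) = Add(-72, Mul(8, v)) (Function('s')(v) = Mul(8, Add(v, Add(-3, -6))) = Mul(8, Add(v, -9)) = Mul(8, Add(-9, v)) = Add(-72, Mul(8, v)))
Function('F')(z, y) = Pow(Add(-23, Mul(8, z)), -1) (Function('F')(z, y) = Pow(Add(49, Add(-72, Mul(8, z))), -1) = Pow(Add(-23, Mul(8, z)), -1))
Add(Add(1180, Function('F')(-14, -55)), Function('H')(31)) = Add(Add(1180, Pow(Add(-23, Mul(8, -14)), -1)), -3) = Add(Add(1180, Pow(Add(-23, -112), -1)), -3) = Add(Add(1180, Pow(-135, -1)), -3) = Add(Add(1180, Rational(-1, 135)), -3) = Add(Rational(159299, 135), -3) = Rational(158894, 135)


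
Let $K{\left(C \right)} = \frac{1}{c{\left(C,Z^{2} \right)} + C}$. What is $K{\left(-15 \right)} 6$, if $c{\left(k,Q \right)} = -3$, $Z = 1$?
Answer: $- \frac{1}{3} \approx -0.33333$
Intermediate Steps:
$K{\left(C \right)} = \frac{1}{-3 + C}$
$K{\left(-15 \right)} 6 = \frac{1}{-3 - 15} \cdot 6 = \frac{1}{-18} \cdot 6 = \left(- \frac{1}{18}\right) 6 = - \frac{1}{3}$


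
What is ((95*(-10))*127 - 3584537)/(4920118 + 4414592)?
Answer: -3705187/9334710 ≈ -0.39693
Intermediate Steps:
((95*(-10))*127 - 3584537)/(4920118 + 4414592) = (-950*127 - 3584537)/9334710 = (-120650 - 3584537)*(1/9334710) = -3705187*1/9334710 = -3705187/9334710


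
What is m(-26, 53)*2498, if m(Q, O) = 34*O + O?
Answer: 4633790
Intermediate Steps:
m(Q, O) = 35*O
m(-26, 53)*2498 = (35*53)*2498 = 1855*2498 = 4633790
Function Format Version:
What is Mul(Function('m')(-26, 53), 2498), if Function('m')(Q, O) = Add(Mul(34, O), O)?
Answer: 4633790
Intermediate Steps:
Function('m')(Q, O) = Mul(35, O)
Mul(Function('m')(-26, 53), 2498) = Mul(Mul(35, 53), 2498) = Mul(1855, 2498) = 4633790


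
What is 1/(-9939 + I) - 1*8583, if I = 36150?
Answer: -224969012/26211 ≈ -8583.0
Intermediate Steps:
1/(-9939 + I) - 1*8583 = 1/(-9939 + 36150) - 1*8583 = 1/26211 - 8583 = -224969012/26211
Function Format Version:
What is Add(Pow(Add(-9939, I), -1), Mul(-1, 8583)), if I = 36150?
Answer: Rational(-224969012, 26211) ≈ -8583.0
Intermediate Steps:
Add(Pow(Add(-9939, I), -1), Mul(-1, 8583)) = Add(Pow(Add(-9939, 36150), -1), Mul(-1, 8583)) = Add(Pow(26211, -1), -8583) = Add(Rational(1, 26211), -8583) = Rational(-224969012, 26211)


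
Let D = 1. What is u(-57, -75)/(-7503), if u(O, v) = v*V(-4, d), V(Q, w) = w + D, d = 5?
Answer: 150/2501 ≈ 0.059976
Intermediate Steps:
V(Q, w) = 1 + w (V(Q, w) = w + 1 = 1 + w)
u(O, v) = 6*v (u(O, v) = v*(1 + 5) = v*6 = 6*v)
u(-57, -75)/(-7503) = (6*(-75))/(-7503) = -450*(-1/7503) = 150/2501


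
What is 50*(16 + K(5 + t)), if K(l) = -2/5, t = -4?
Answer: 780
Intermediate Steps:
K(l) = -2/5 (K(l) = -2*1/5 = -2/5)
50*(16 + K(5 + t)) = 50*(16 - 2/5) = 50*(78/5) = 780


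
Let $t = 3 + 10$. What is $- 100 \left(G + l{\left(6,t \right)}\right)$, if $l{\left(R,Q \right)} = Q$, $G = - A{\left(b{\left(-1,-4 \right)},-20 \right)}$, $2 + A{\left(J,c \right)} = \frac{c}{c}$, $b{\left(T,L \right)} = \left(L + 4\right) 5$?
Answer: $-1400$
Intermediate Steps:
$b{\left(T,L \right)} = 20 + 5 L$ ($b{\left(T,L \right)} = \left(4 + L\right) 5 = 20 + 5 L$)
$A{\left(J,c \right)} = -1$ ($A{\left(J,c \right)} = -2 + \frac{c}{c} = -2 + 1 = -1$)
$t = 13$
$G = 1$ ($G = \left(-1\right) \left(-1\right) = 1$)
$- 100 \left(G + l{\left(6,t \right)}\right) = - 100 \left(1 + 13\right) = \left(-100\right) 14 = -1400$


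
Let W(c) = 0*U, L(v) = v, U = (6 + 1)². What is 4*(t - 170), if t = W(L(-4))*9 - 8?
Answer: -712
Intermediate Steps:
U = 49 (U = 7² = 49)
W(c) = 0 (W(c) = 0*49 = 0)
t = -8 (t = 0*9 - 8 = 0 - 8 = -8)
4*(t - 170) = 4*(-8 - 170) = 4*(-178) = -712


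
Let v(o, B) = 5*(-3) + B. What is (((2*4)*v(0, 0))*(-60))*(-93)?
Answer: -669600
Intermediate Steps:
v(o, B) = -15 + B
(((2*4)*v(0, 0))*(-60))*(-93) = (((2*4)*(-15 + 0))*(-60))*(-93) = ((8*(-15))*(-60))*(-93) = -120*(-60)*(-93) = 7200*(-93) = -669600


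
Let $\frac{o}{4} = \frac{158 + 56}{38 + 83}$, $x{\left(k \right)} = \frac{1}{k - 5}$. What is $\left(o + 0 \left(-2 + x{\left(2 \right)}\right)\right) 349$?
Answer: $\frac{298744}{121} \approx 2469.0$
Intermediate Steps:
$x{\left(k \right)} = \frac{1}{-5 + k}$
$o = \frac{856}{121}$ ($o = 4 \frac{158 + 56}{38 + 83} = 4 \cdot \frac{214}{121} = \frac{856}{121} \approx 7.0744$)
$\left(o + 0 \left(-2 + x{\left(2 \right)}\right)\right) 349 = \left(\frac{856}{121} + 0 \left(-2 + \frac{1}{-5 + 2}\right)\right) 349 = \left(\frac{856}{121} + 0 \left(-2 + \frac{1}{-3}\right)\right) 349 = \left(\frac{856}{121} + 0 \left(-2 - \frac{1}{3}\right)\right) 349 = \left(\frac{856}{121} + 0 \left(- \frac{7}{3}\right)\right) 349 = \left(\frac{856}{121} + 0\right) 349 = \frac{856}{121} \cdot 349 = \frac{298744}{121}$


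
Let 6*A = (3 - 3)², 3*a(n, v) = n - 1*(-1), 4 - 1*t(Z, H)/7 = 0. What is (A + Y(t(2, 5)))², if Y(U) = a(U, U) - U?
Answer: 3025/9 ≈ 336.11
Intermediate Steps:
t(Z, H) = 28 (t(Z, H) = 28 - 7*0 = 28 + 0 = 28)
a(n, v) = ⅓ + n/3 (a(n, v) = (n - 1*(-1))/3 = (n + 1)/3 = (1 + n)/3 = ⅓ + n/3)
Y(U) = ⅓ - 2*U/3 (Y(U) = (⅓ + U/3) - U = ⅓ - 2*U/3)
A = 0 (A = (3 - 3)²/6 = (⅙)*0² = (⅙)*0 = 0)
(A + Y(t(2, 5)))² = (0 + (⅓ - ⅔*28))² = (0 + (⅓ - 56/3))² = (0 - 55/3)² = (-55/3)² = 3025/9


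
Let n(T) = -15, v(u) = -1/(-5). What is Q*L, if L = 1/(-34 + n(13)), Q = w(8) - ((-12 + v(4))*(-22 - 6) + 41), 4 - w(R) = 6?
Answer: 1867/245 ≈ 7.6204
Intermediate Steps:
v(u) = 1/5 (v(u) = -1*(-1/5) = 1/5)
w(R) = -2 (w(R) = 4 - 1*6 = 4 - 6 = -2)
Q = -1867/5 (Q = -2 - ((-12 + 1/5)*(-22 - 6) + 41) = -2 - (-59/5*(-28) + 41) = -2 - (1652/5 + 41) = -2 - 1*1857/5 = -2 - 1857/5 = -1867/5 ≈ -373.40)
L = -1/49 (L = 1/(-34 - 15) = 1/(-49) = -1/49 ≈ -0.020408)
Q*L = -1867/5*(-1/49) = 1867/245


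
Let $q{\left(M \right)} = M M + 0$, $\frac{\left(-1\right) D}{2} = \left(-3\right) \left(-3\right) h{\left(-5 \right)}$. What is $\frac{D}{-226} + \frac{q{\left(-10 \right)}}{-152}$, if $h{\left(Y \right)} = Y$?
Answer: $- \frac{4535}{4294} \approx -1.0561$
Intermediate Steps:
$D = 90$ ($D = - 2 \left(-3\right) \left(-3\right) \left(-5\right) = - 2 \cdot 9 \left(-5\right) = \left(-2\right) \left(-45\right) = 90$)
$q{\left(M \right)} = M^{2}$ ($q{\left(M \right)} = M^{2} + 0 = M^{2}$)
$\frac{D}{-226} + \frac{q{\left(-10 \right)}}{-152} = \frac{90}{-226} + \frac{\left(-10\right)^{2}}{-152} = 90 \left(- \frac{1}{226}\right) + 100 \left(- \frac{1}{152}\right) = - \frac{45}{113} - \frac{25}{38} = - \frac{4535}{4294}$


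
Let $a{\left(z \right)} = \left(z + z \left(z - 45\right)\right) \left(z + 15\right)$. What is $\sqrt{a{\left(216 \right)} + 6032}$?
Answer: $4 \sqrt{536759} \approx 2930.6$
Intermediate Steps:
$a{\left(z \right)} = \left(15 + z\right) \left(z + z \left(-45 + z\right)\right)$ ($a{\left(z \right)} = \left(z + z \left(-45 + z\right)\right) \left(15 + z\right) = \left(15 + z\right) \left(z + z \left(-45 + z\right)\right)$)
$\sqrt{a{\left(216 \right)} + 6032} = \sqrt{216 \left(-660 + 216^{2} - 6264\right) + 6032} = \sqrt{216 \left(-660 + 46656 - 6264\right) + 6032} = \sqrt{216 \cdot 39732 + 6032} = \sqrt{8582112 + 6032} = \sqrt{8588144} = 4 \sqrt{536759}$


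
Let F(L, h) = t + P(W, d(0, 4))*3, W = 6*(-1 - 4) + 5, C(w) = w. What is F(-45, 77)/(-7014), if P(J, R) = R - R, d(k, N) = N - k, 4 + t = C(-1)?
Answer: 5/7014 ≈ 0.00071286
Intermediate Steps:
W = -25 (W = 6*(-5) + 5 = -30 + 5 = -25)
t = -5 (t = -4 - 1 = -5)
P(J, R) = 0
F(L, h) = -5 (F(L, h) = -5 + 0*3 = -5 + 0 = -5)
F(-45, 77)/(-7014) = -5/(-7014) = -5*(-1/7014) = 5/7014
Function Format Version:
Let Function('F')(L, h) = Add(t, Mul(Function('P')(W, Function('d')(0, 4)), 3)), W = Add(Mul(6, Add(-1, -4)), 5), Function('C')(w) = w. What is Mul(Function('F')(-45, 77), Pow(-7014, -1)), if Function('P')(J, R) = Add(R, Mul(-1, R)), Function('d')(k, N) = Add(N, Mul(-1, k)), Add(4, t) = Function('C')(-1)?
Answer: Rational(5, 7014) ≈ 0.00071286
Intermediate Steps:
W = -25 (W = Add(Mul(6, -5), 5) = Add(-30, 5) = -25)
t = -5 (t = Add(-4, -1) = -5)
Function('P')(J, R) = 0
Function('F')(L, h) = -5 (Function('F')(L, h) = Add(-5, Mul(0, 3)) = Add(-5, 0) = -5)
Mul(Function('F')(-45, 77), Pow(-7014, -1)) = Mul(-5, Pow(-7014, -1)) = Mul(-5, Rational(-1, 7014)) = Rational(5, 7014)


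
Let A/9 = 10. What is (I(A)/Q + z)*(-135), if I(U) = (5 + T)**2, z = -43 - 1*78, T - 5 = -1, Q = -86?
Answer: 1415745/86 ≈ 16462.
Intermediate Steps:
A = 90 (A = 9*10 = 90)
T = 4 (T = 5 - 1 = 4)
z = -121 (z = -43 - 78 = -121)
I(U) = 81 (I(U) = (5 + 4)**2 = 9**2 = 81)
(I(A)/Q + z)*(-135) = (81/(-86) - 121)*(-135) = (81*(-1/86) - 121)*(-135) = (-81/86 - 121)*(-135) = -10487/86*(-135) = 1415745/86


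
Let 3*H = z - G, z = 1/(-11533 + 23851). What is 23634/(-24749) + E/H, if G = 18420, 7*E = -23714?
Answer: -15849257581998/39308413813837 ≈ -0.40320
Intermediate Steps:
E = -23714/7 (E = (⅐)*(-23714) = -23714/7 ≈ -3387.7)
z = 1/12318 ≈ 8.1182e-5
H = -226897559/36954 (H = (1/12318 - 1*18420)/3 = (1/12318 - 18420)/3 = (⅓)*(-226897559/12318) = -226897559/36954 ≈ -6140.0)
23634/(-24749) + E/H = 23634/(-24749) - 23714/(7*(-226897559/36954)) = 23634*(-1/24749) - 23714/7*(-36954/226897559) = -23634/24749 + 876327156/1588282913 = -15849257581998/39308413813837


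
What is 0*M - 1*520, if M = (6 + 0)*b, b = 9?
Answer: -520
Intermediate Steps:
M = 54 (M = (6 + 0)*9 = 6*9 = 54)
0*M - 1*520 = 0*54 - 1*520 = 0 - 520 = -520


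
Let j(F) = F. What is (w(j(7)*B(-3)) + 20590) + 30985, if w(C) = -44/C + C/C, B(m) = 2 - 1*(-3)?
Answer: 1805116/35 ≈ 51575.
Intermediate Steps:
B(m) = 5 (B(m) = 2 + 3 = 5)
w(C) = 1 - 44/C (w(C) = -44/C + 1 = 1 - 44/C)
(w(j(7)*B(-3)) + 20590) + 30985 = ((-44 + 7*5)/((7*5)) + 20590) + 30985 = ((-44 + 35)/35 + 20590) + 30985 = ((1/35)*(-9) + 20590) + 30985 = (-9/35 + 20590) + 30985 = 720641/35 + 30985 = 1805116/35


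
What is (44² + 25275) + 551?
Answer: 27762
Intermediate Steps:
(44² + 25275) + 551 = (1936 + 25275) + 551 = 27211 + 551 = 27762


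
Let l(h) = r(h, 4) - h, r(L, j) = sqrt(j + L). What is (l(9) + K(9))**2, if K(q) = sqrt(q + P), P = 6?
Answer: (-9 + sqrt(13) + sqrt(15))**2 ≈ 2.3149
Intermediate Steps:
r(L, j) = sqrt(L + j)
l(h) = sqrt(4 + h) - h (l(h) = sqrt(h + 4) - h = sqrt(4 + h) - h)
K(q) = sqrt(6 + q) (K(q) = sqrt(q + 6) = sqrt(6 + q))
(l(9) + K(9))**2 = ((sqrt(4 + 9) - 1*9) + sqrt(6 + 9))**2 = ((sqrt(13) - 9) + sqrt(15))**2 = ((-9 + sqrt(13)) + sqrt(15))**2 = (-9 + sqrt(13) + sqrt(15))**2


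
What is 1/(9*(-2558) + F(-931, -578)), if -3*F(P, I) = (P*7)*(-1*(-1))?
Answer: -3/62549 ≈ -4.7962e-5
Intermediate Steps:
F(P, I) = -7*P/3 (F(P, I) = -P*7*(-1*(-1))/3 = -7*P/3)
1/(9*(-2558) + F(-931, -578)) = 1/(9*(-2558) - 7/3*(-931)) = 1/(-23022 + 6517/3) = 1/(-62549/3) = -3/62549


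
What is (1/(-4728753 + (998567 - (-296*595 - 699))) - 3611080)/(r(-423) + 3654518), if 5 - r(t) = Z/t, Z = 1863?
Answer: -603080147798967/610336222707196 ≈ -0.98811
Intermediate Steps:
r(t) = 5 - 1863/t
(1/(-4728753 + (998567 - (-296*595 - 699))) - 3611080)/(r(-423) + 3654518) = (1/(-4728753 + (998567 - (-296*595 - 699))) - 3611080)/((5 - 1863/(-423)) + 3654518) = (1/(-4728753 + (998567 - (-176120 - 699))) - 3611080)/((5 - 1863*(-1/423)) + 3654518) = (1/(-4728753 + (998567 - 1*(-176819))) - 3611080)/((5 + 207/47) + 3654518) = (1/(-4728753 + (998567 + 176819)) - 3611080)/(442/47 + 3654518) = (1/(-4728753 + 1175386) - 3611080)/(171762788/47) = (1/(-3553367) - 3611080)*(47/171762788) = (-1/3553367 - 3611080)*(47/171762788) = -12831492506361/3553367*47/171762788 = -603080147798967/610336222707196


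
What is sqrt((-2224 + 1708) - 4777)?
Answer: I*sqrt(5293) ≈ 72.753*I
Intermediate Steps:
sqrt((-2224 + 1708) - 4777) = sqrt(-516 - 4777) = sqrt(-5293) = I*sqrt(5293)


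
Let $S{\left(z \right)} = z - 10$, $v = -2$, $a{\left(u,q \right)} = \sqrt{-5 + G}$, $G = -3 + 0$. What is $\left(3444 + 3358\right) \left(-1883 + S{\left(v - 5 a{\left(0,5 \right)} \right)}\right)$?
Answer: $-12889790 - 68020 i \sqrt{2} \approx -1.289 \cdot 10^{7} - 96195.0 i$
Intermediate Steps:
$G = -3$
$a{\left(u,q \right)} = 2 i \sqrt{2}$ ($a{\left(u,q \right)} = \sqrt{-5 - 3} = \sqrt{-8} = 2 i \sqrt{2}$)
$S{\left(z \right)} = -10 + z$
$\left(3444 + 3358\right) \left(-1883 + S{\left(v - 5 a{\left(0,5 \right)} \right)}\right) = \left(3444 + 3358\right) \left(-1883 - \left(12 + 5 \cdot 2 i \sqrt{2}\right)\right) = 6802 \left(-1883 - \left(12 + 10 i \sqrt{2}\right)\right) = 6802 \left(-1895 - 10 i \sqrt{2}\right) = -12889790 - 68020 i \sqrt{2}$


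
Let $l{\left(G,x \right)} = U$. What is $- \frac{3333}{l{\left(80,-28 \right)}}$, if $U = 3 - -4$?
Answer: $- \frac{3333}{7} \approx -476.14$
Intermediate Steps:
$U = 7$ ($U = 3 + 4 = 7$)
$l{\left(G,x \right)} = 7$
$- \frac{3333}{l{\left(80,-28 \right)}} = - \frac{3333}{7}$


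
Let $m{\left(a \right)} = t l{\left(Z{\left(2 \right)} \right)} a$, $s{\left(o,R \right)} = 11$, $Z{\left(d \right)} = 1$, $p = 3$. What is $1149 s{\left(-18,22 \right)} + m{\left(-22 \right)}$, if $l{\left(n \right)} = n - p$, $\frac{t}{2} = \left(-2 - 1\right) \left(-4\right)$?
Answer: $13695$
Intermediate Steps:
$t = 24$ ($t = 2 \left(-2 - 1\right) \left(-4\right) = 2 \left(\left(-3\right) \left(-4\right)\right) = 2 \cdot 12 = 24$)
$l{\left(n \right)} = -3 + n$ ($l{\left(n \right)} = n - 3 = -3 + n$)
$m{\left(a \right)} = - 48 a$ ($m{\left(a \right)} = 24 \left(-3 + 1\right) a = 24 \left(-2\right) a = - 48 a$)
$1149 s{\left(-18,22 \right)} + m{\left(-22 \right)} = 1149 \cdot 11 - -1056 = 12639 + 1056 = 13695$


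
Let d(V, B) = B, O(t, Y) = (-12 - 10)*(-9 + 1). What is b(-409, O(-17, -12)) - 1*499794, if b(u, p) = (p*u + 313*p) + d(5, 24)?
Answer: -516666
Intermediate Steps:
O(t, Y) = 176 (O(t, Y) = -22*(-8) = 176)
b(u, p) = 24 + 313*p + p*u (b(u, p) = (p*u + 313*p) + 24 = (313*p + p*u) + 24 = 24 + 313*p + p*u)
b(-409, O(-17, -12)) - 1*499794 = (24 + 313*176 + 176*(-409)) - 1*499794 = (24 + 55088 - 71984) - 499794 = -16872 - 499794 = -516666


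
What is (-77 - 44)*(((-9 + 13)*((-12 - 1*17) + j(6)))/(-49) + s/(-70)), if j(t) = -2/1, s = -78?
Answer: -108053/245 ≈ -441.03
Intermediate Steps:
j(t) = -2 (j(t) = -2*1 = -2)
(-77 - 44)*(((-9 + 13)*((-12 - 1*17) + j(6)))/(-49) + s/(-70)) = (-77 - 44)*(((-9 + 13)*((-12 - 1*17) - 2))/(-49) - 78/(-70)) = -121*((4*((-12 - 17) - 2))*(-1/49) - 78*(-1/70)) = -121*((4*(-29 - 2))*(-1/49) + 39/35) = -121*((4*(-31))*(-1/49) + 39/35) = -121*(-124*(-1/49) + 39/35) = -121*(124/49 + 39/35) = -121*893/245 = -108053/245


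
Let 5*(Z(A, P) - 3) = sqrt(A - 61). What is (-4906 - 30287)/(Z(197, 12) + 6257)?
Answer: -458975375/81640822 + 58655*sqrt(34)/163281644 ≈ -5.6198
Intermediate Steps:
Z(A, P) = 3 + sqrt(-61 + A)/5 (Z(A, P) = 3 + sqrt(A - 61)/5 = 3 + sqrt(-61 + A)/5)
(-4906 - 30287)/(Z(197, 12) + 6257) = (-4906 - 30287)/((3 + sqrt(-61 + 197)/5) + 6257) = -35193/((3 + sqrt(136)/5) + 6257) = -35193/((3 + (2*sqrt(34))/5) + 6257) = -35193/((3 + 2*sqrt(34)/5) + 6257) = -35193/(6260 + 2*sqrt(34)/5)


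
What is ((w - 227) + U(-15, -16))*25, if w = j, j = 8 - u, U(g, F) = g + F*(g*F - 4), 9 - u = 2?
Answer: -100425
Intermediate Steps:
u = 7 (u = 9 - 1*2 = 9 - 2 = 7)
U(g, F) = g + F*(-4 + F*g) (U(g, F) = g + F*(F*g - 4) = g + F*(-4 + F*g))
j = 1 (j = 8 - 1*7 = 8 - 7 = 1)
w = 1
((w - 227) + U(-15, -16))*25 = ((1 - 227) + (-15 - 4*(-16) - 15*(-16)**2))*25 = (-226 + (-15 + 64 - 15*256))*25 = (-226 + (-15 + 64 - 3840))*25 = (-226 - 3791)*25 = -4017*25 = -100425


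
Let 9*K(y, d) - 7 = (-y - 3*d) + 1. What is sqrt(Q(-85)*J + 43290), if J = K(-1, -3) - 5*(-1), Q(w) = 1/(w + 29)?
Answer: sqrt(692638)/4 ≈ 208.06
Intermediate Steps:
K(y, d) = 8/9 - d/3 - y/9 (K(y, d) = 7/9 + ((-y - 3*d) + 1)/9 = 7/9 + (1 - y - 3*d)/9 = 7/9 + (1/9 - d/3 - y/9) = 8/9 - d/3 - y/9)
Q(w) = 1/(29 + w)
J = 7 (J = (8/9 - 1/3*(-3) - 1/9*(-1)) - 5*(-1) = (8/9 + 1 + 1/9) + 5 = 2 + 5 = 7)
sqrt(Q(-85)*J + 43290) = sqrt(7/(29 - 85) + 43290) = sqrt(7/(-56) + 43290) = sqrt(-1/56*7 + 43290) = sqrt(-1/8 + 43290) = sqrt(346319/8) = sqrt(692638)/4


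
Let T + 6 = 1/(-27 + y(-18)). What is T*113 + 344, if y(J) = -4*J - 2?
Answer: -14249/43 ≈ -331.37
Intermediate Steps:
y(J) = -2 - 4*J
T = -257/43 (T = -6 + 1/(-27 + (-2 - 4*(-18))) = -6 + 1/(-27 + (-2 + 72)) = -6 + 1/(-27 + 70) = -6 + 1/43 = -257/43 ≈ -5.9767)
T*113 + 344 = -257/43*113 + 344 = -29041/43 + 344 = -14249/43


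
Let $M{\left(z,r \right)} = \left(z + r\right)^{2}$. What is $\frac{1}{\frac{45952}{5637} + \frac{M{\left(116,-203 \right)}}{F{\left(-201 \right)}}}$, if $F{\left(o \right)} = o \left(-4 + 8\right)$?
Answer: $- \frac{1510716}{1907015} \approx -0.79219$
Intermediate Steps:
$M{\left(z,r \right)} = \left(r + z\right)^{2}$
$F{\left(o \right)} = 4 o$ ($F{\left(o \right)} = o 4 = 4 o$)
$\frac{1}{\frac{45952}{5637} + \frac{M{\left(116,-203 \right)}}{F{\left(-201 \right)}}} = \frac{1}{\frac{45952}{5637} + \frac{\left(-203 + 116\right)^{2}}{4 \left(-201\right)}} = \frac{1}{45952 \cdot \frac{1}{5637} + \frac{\left(-87\right)^{2}}{-804}} = \frac{1}{\frac{45952}{5637} + 7569 \left(- \frac{1}{804}\right)} = \frac{1}{\frac{45952}{5637} - \frac{2523}{268}} = \frac{1}{- \frac{1907015}{1510716}} = - \frac{1510716}{1907015}$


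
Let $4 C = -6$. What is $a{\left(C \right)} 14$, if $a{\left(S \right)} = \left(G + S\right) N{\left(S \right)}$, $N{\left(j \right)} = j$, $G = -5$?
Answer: $\frac{273}{2} \approx 136.5$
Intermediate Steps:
$C = - \frac{3}{2}$ ($C = \frac{1}{4} \left(-6\right) = - \frac{3}{2} \approx -1.5$)
$a{\left(S \right)} = S \left(-5 + S\right)$ ($a{\left(S \right)} = \left(-5 + S\right) S = S \left(-5 + S\right)$)
$a{\left(C \right)} 14 = - \frac{3 \left(-5 - \frac{3}{2}\right)}{2} \cdot 14 = \left(- \frac{3}{2}\right) \left(- \frac{13}{2}\right) 14 = \frac{39}{4} \cdot 14 = \frac{273}{2}$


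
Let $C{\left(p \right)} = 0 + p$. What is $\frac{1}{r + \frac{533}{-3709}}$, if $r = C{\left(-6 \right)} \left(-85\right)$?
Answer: $\frac{3709}{1891057} \approx 0.0019613$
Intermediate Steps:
$C{\left(p \right)} = p$
$r = 510$ ($r = \left(-6\right) \left(-85\right) = 510$)
$\frac{1}{r + \frac{533}{-3709}} = \frac{1}{510 + \frac{533}{-3709}} = \frac{1}{510 + 533 \left(- \frac{1}{3709}\right)} = \frac{1}{510 - \frac{533}{3709}} = \frac{1}{\frac{1891057}{3709}} = \frac{3709}{1891057}$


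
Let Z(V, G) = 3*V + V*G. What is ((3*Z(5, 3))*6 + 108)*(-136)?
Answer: -88128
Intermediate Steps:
Z(V, G) = 3*V + G*V
((3*Z(5, 3))*6 + 108)*(-136) = ((3*(5*(3 + 3)))*6 + 108)*(-136) = ((3*(5*6))*6 + 108)*(-136) = ((3*30)*6 + 108)*(-136) = (90*6 + 108)*(-136) = (540 + 108)*(-136) = 648*(-136) = -88128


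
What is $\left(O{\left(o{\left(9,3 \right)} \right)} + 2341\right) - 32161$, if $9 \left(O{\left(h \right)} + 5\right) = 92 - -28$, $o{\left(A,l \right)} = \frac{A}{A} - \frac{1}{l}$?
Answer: $- \frac{89435}{3} \approx -29812.0$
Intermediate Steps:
$o{\left(A,l \right)} = 1 - \frac{1}{l}$
$O{\left(h \right)} = \frac{25}{3}$ ($O{\left(h \right)} = -5 + \frac{92 - -28}{9} = -5 + \frac{92 + 28}{9} = -5 + \frac{1}{9} \cdot 120 = -5 + \frac{40}{3} = \frac{25}{3}$)
$\left(O{\left(o{\left(9,3 \right)} \right)} + 2341\right) - 32161 = \left(\frac{25}{3} + 2341\right) - 32161 = \frac{7048}{3} - 32161 = - \frac{89435}{3}$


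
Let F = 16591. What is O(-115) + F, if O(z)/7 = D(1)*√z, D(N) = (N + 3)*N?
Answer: 16591 + 28*I*√115 ≈ 16591.0 + 300.27*I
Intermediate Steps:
D(N) = N*(3 + N) (D(N) = (3 + N)*N = N*(3 + N))
O(z) = 28*√z (O(z) = 7*((1*(3 + 1))*√z) = 7*((1*4)*√z) = 7*(4*√z) = 28*√z)
O(-115) + F = 28*√(-115) + 16591 = 28*(I*√115) + 16591 = 28*I*√115 + 16591 = 16591 + 28*I*√115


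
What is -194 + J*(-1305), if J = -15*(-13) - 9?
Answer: -242924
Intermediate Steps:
J = 186 (J = 195 - 9 = 186)
-194 + J*(-1305) = -194 + 186*(-1305) = -194 - 242730 = -242924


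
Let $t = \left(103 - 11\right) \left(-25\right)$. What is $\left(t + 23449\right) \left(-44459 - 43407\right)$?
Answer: $-1858278034$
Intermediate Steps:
$t = -2300$ ($t = 92 \left(-25\right) = -2300$)
$\left(t + 23449\right) \left(-44459 - 43407\right) = \left(-2300 + 23449\right) \left(-44459 - 43407\right) = 21149 \left(-87866\right) = -1858278034$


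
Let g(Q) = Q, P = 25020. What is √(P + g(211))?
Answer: √25231 ≈ 158.84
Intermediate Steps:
√(P + g(211)) = √(25020 + 211) = √25231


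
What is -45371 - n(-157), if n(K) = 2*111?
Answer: -45593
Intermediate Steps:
n(K) = 222
-45371 - n(-157) = -45371 - 1*222 = -45371 - 222 = -45593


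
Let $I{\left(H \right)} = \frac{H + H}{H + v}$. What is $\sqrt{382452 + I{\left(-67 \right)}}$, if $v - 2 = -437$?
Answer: $\frac{\sqrt{24094875269}}{251} \approx 618.43$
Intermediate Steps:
$v = -435$ ($v = 2 - 437 = -435$)
$I{\left(H \right)} = \frac{2 H}{-435 + H}$ ($I{\left(H \right)} = \frac{H + H}{H - 435} = \frac{2 H}{-435 + H}$)
$\sqrt{382452 + I{\left(-67 \right)}} = \sqrt{382452 + 2 \left(-67\right) \frac{1}{-435 - 67}} = \sqrt{382452 + 2 \left(-67\right) \frac{1}{-502}} = \sqrt{382452 + 2 \left(-67\right) \left(- \frac{1}{502}\right)} = \sqrt{382452 + \frac{67}{251}} = \sqrt{\frac{95995519}{251}} = \frac{\sqrt{24094875269}}{251}$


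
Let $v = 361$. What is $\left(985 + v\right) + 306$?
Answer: $1652$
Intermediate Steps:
$\left(985 + v\right) + 306 = \left(985 + 361\right) + 306 = 1346 + 306 = 1652$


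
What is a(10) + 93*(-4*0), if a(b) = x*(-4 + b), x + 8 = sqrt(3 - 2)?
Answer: -42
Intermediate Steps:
x = -7 (x = -8 + sqrt(3 - 2) = -8 + sqrt(1) = -8 + 1 = -7)
a(b) = 28 - 7*b (a(b) = -7*(-4 + b) = 28 - 7*b)
a(10) + 93*(-4*0) = (28 - 7*10) + 93*(-4*0) = (28 - 70) + 93*0 = -42 + 0 = -42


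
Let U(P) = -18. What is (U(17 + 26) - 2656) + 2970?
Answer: 296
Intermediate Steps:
(U(17 + 26) - 2656) + 2970 = (-18 - 2656) + 2970 = -2674 + 2970 = 296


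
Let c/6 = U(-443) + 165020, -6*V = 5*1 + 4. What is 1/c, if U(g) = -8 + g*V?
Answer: 1/994059 ≈ 1.0060e-6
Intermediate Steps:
V = -3/2 (V = -(5*1 + 4)/6 = -(5 + 4)/6 = -⅙*9 = -3/2 ≈ -1.5000)
U(g) = -8 - 3*g/2 (U(g) = -8 + g*(-3/2) = -8 - 3*g/2)
c = 994059 (c = 6*((-8 - 3/2*(-443)) + 165020) = 6*((-8 + 1329/2) + 165020) = 6*(1313/2 + 165020) = 6*(331353/2) = 994059)
1/c = 1/994059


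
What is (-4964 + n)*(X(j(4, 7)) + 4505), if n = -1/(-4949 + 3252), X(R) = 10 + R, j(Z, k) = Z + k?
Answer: -38126603082/1697 ≈ -2.2467e+7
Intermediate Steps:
n = 1/1697 (n = -1/(-1697) = -1*(-1/1697) = 1/1697 ≈ 0.00058927)
(-4964 + n)*(X(j(4, 7)) + 4505) = (-4964 + 1/1697)*((10 + (4 + 7)) + 4505) = -8423907*((10 + 11) + 4505)/1697 = -8423907*(21 + 4505)/1697 = -8423907/1697*4526 = -38126603082/1697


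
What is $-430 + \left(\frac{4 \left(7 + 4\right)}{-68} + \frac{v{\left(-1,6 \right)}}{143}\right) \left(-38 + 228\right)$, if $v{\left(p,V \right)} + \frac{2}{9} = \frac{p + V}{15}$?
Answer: $- \frac{12094570}{21879} \approx -552.79$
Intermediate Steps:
$v{\left(p,V \right)} = - \frac{2}{9} + \frac{V}{15} + \frac{p}{15}$ ($v{\left(p,V \right)} = - \frac{2}{9} + \frac{p + V}{15} = - \frac{2}{9} + \left(V + p\right) \frac{1}{15} = - \frac{2}{9} + \left(\frac{V}{15} + \frac{p}{15}\right) = - \frac{2}{9} + \frac{V}{15} + \frac{p}{15}$)
$-430 + \left(\frac{4 \left(7 + 4\right)}{-68} + \frac{v{\left(-1,6 \right)}}{143}\right) \left(-38 + 228\right) = -430 + \left(\frac{4 \left(7 + 4\right)}{-68} + \frac{- \frac{2}{9} + \frac{1}{15} \cdot 6 + \frac{1}{15} \left(-1\right)}{143}\right) \left(-38 + 228\right) = -430 + \left(4 \cdot 11 \left(- \frac{1}{68}\right) + \left(- \frac{2}{9} + \frac{2}{5} - \frac{1}{15}\right) \frac{1}{143}\right) 190 = -430 + \left(44 \left(- \frac{1}{68}\right) + \frac{1}{9} \cdot \frac{1}{143}\right) 190 = -430 + \left(- \frac{11}{17} + \frac{1}{1287}\right) 190 = -430 - \frac{2686600}{21879} = - \frac{12094570}{21879}$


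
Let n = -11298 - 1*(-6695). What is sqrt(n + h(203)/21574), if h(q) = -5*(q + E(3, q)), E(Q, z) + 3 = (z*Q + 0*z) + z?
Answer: I*sqrt(1012532073)/469 ≈ 67.847*I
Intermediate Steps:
E(Q, z) = -3 + z + Q*z (E(Q, z) = -3 + ((z*Q + 0*z) + z) = -3 + ((Q*z + 0) + z) = -3 + (Q*z + z) = -3 + (z + Q*z) = -3 + z + Q*z)
n = -4603 (n = -11298 + 6695 = -4603)
h(q) = 15 - 25*q (h(q) = -5*(q + (-3 + q + 3*q)) = -5*(q + (-3 + 4*q)) = -5*(-3 + 5*q) = 15 - 25*q)
sqrt(n + h(203)/21574) = sqrt(-4603 + (15 - 25*203)/21574) = sqrt(-4603 + (15 - 5075)*(1/21574)) = sqrt(-4603 - 5060*1/21574) = sqrt(-4603 - 110/469) = sqrt(-2158917/469) = I*sqrt(1012532073)/469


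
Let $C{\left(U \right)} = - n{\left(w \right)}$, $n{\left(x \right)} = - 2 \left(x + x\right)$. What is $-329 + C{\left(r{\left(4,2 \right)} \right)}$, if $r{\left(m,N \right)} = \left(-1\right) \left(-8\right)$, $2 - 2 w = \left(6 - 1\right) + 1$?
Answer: $-337$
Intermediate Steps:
$w = -2$ ($w = 1 - \frac{\left(6 - 1\right) + 1}{2} = 1 - \frac{5 + 1}{2} = 1 - 3 = -2$)
$r{\left(m,N \right)} = 8$
$n{\left(x \right)} = - 4 x$ ($n{\left(x \right)} = - 2 \cdot 2 x = - 4 x$)
$C{\left(U \right)} = -8$ ($C{\left(U \right)} = - \left(-4\right) \left(-2\right) = \left(-1\right) 8 = -8$)
$-329 + C{\left(r{\left(4,2 \right)} \right)} = -329 - 8 = -337$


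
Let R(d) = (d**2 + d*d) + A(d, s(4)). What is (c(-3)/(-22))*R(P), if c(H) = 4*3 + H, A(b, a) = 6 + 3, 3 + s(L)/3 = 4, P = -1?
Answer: -9/2 ≈ -4.5000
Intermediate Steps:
s(L) = 3 (s(L) = -9 + 3*4 = -9 + 12 = 3)
A(b, a) = 9
R(d) = 9 + 2*d**2 (R(d) = (d**2 + d*d) + 9 = (d**2 + d**2) + 9 = 2*d**2 + 9 = 9 + 2*d**2)
c(H) = 12 + H
(c(-3)/(-22))*R(P) = ((12 - 3)/(-22))*(9 + 2*(-1)**2) = (-1/22*9)*(9 + 2*1) = -9*(9 + 2)/22 = -9/22*11 = -9/2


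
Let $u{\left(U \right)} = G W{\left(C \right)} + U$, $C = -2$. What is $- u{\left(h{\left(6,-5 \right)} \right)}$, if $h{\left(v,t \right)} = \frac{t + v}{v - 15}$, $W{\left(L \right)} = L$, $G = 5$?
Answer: $\frac{91}{9} \approx 10.111$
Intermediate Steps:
$h{\left(v,t \right)} = \frac{t + v}{-15 + v}$
$u{\left(U \right)} = -10 + U$ ($u{\left(U \right)} = 5 \left(-2\right) + U = -10 + U$)
$- u{\left(h{\left(6,-5 \right)} \right)} = - (-10 + \frac{-5 + 6}{-15 + 6}) = - (-10 + \frac{1}{-9} \cdot 1) = - (-10 - \frac{1}{9}) = \left(-1\right) \left(- \frac{91}{9}\right) = \frac{91}{9}$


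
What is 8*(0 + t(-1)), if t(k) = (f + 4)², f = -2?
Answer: 32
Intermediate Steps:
t(k) = 4 (t(k) = (-2 + 4)² = 2² = 4)
8*(0 + t(-1)) = 8*(0 + 4) = 8*4 = 32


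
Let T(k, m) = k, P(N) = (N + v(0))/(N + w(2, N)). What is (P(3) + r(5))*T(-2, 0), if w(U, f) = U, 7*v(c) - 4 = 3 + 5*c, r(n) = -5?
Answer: 42/5 ≈ 8.4000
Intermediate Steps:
v(c) = 1 + 5*c/7 (v(c) = 4/7 + (3 + 5*c)/7 = 4/7 + (3/7 + 5*c/7) = 1 + 5*c/7)
P(N) = (1 + N)/(2 + N) (P(N) = (N + (1 + (5/7)*0))/(N + 2) = (N + (1 + 0))/(2 + N) = (N + 1)/(2 + N) = (1 + N)/(2 + N))
(P(3) + r(5))*T(-2, 0) = ((1 + 3)/(2 + 3) - 5)*(-2) = (4/5 - 5)*(-2) = ((⅕)*4 - 5)*(-2) = (⅘ - 5)*(-2) = -21/5*(-2) = 42/5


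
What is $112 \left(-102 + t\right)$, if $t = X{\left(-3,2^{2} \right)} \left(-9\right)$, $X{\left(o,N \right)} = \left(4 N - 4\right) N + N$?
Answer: $-63840$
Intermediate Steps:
$X{\left(o,N \right)} = N + N \left(-4 + 4 N\right)$ ($X{\left(o,N \right)} = \left(-4 + 4 N\right) N + N = N \left(-4 + 4 N\right) + N = N + N \left(-4 + 4 N\right)$)
$t = -468$ ($t = 2^{2} \left(-3 + 4 \cdot 2^{2}\right) \left(-9\right) = 4 \left(-3 + 4 \cdot 4\right) \left(-9\right) = 4 \left(-3 + 16\right) \left(-9\right) = 4 \cdot 13 \left(-9\right) = 52 \left(-9\right) = -468$)
$112 \left(-102 + t\right) = 112 \left(-102 - 468\right) = 112 \left(-570\right) = -63840$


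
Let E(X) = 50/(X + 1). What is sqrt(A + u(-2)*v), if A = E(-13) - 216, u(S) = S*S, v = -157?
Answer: I*sqrt(30534)/6 ≈ 29.123*I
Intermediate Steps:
E(X) = 50/(1 + X)
u(S) = S**2
A = -1321/6 (A = 50/(1 - 13) - 216 = 50/(-12) - 216 = 50*(-1/12) - 216 = -25/6 - 216 = -1321/6 ≈ -220.17)
sqrt(A + u(-2)*v) = sqrt(-1321/6 + (-2)**2*(-157)) = sqrt(-1321/6 + 4*(-157)) = sqrt(-1321/6 - 628) = sqrt(-5089/6) = I*sqrt(30534)/6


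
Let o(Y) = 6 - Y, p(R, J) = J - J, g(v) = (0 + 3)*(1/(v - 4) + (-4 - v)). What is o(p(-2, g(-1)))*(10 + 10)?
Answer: 120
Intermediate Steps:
g(v) = -12 - 3*v + 3/(-4 + v) (g(v) = 3*(1/(-4 + v) + (-4 - v)) = 3*(-4 + 1/(-4 + v) - v) = -12 - 3*v + 3/(-4 + v))
p(R, J) = 0
o(p(-2, g(-1)))*(10 + 10) = (6 - 1*0)*(10 + 10) = (6 + 0)*20 = 6*20 = 120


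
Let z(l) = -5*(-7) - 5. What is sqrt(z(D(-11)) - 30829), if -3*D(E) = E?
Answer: I*sqrt(30799) ≈ 175.5*I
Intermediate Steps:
D(E) = -E/3
z(l) = 30 (z(l) = 35 - 5 = 30)
sqrt(z(D(-11)) - 30829) = sqrt(30 - 30829) = sqrt(-30799) = I*sqrt(30799)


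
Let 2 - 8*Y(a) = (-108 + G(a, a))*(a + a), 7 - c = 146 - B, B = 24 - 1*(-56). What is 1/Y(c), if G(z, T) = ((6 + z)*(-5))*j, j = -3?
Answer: -1/13319 ≈ -7.5081e-5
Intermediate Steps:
B = 80 (B = 24 + 56 = 80)
G(z, T) = 90 + 15*z (G(z, T) = ((6 + z)*(-5))*(-3) = (-30 - 5*z)*(-3) = 90 + 15*z)
c = -59 (c = 7 - (146 - 1*80) = 7 - (146 - 80) = 7 - 1*66 = 7 - 66 = -59)
Y(a) = ¼ - a*(-18 + 15*a)/4 (Y(a) = ¼ - (-108 + (90 + 15*a))*(a + a)/8 = ¼ - (-18 + 15*a)*2*a/8 = ¼ - a*(-18 + 15*a)/4)
1/Y(c) = 1/(¼ - 15/4*(-59)² + (9/2)*(-59)) = 1/(¼ - 15/4*3481 - 531/2) = 1/(¼ - 52215/4 - 531/2) = 1/(-13319) = -1/13319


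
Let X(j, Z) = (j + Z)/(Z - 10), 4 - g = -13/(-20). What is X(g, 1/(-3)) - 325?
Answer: -201681/620 ≈ -325.29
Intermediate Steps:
g = 67/20 (g = 4 - (-13)/(-20) = 4 - (-13)*(-1)/20 = 4 - 1*13/20 = 4 - 13/20 = 67/20 ≈ 3.3500)
X(j, Z) = (Z + j)/(-10 + Z)
X(g, 1/(-3)) - 325 = (1/(-3) + 67/20)/(-10 + 1/(-3)) - 325 = (-1/3 + 67/20)/(-10 - 1/3) - 325 = (181/60)/(-31/3) - 325 = -3/31*181/60 - 325 = -181/620 - 325 = -201681/620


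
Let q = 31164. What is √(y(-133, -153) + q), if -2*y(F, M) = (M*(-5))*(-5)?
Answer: √132306/2 ≈ 181.87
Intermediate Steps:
y(F, M) = -25*M/2 (y(F, M) = -M*(-5)*(-5)/2 = -(-5*M)*(-5)/2 = -25*M/2)
√(y(-133, -153) + q) = √(-25/2*(-153) + 31164) = √(3825/2 + 31164) = √(66153/2) = √132306/2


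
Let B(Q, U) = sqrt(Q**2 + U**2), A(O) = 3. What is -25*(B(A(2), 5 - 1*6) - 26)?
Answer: 650 - 25*sqrt(10) ≈ 570.94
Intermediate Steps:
-25*(B(A(2), 5 - 1*6) - 26) = -25*(sqrt(3**2 + (5 - 1*6)**2) - 26) = -25*(sqrt(9 + (5 - 6)**2) - 26) = -25*(sqrt(9 + (-1)**2) - 26) = -25*(sqrt(9 + 1) - 26) = -25*(sqrt(10) - 26) = -25*(-26 + sqrt(10)) = 650 - 25*sqrt(10)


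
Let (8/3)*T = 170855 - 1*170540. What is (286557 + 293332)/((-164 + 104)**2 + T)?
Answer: 4639112/29745 ≈ 155.96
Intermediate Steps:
T = 945/8 (T = 3*(170855 - 1*170540)/8 = 3*(170855 - 170540)/8 = (3/8)*315 = 945/8 ≈ 118.13)
(286557 + 293332)/((-164 + 104)**2 + T) = (286557 + 293332)/((-164 + 104)**2 + 945/8) = 579889/((-60)**2 + 945/8) = 579889/(3600 + 945/8) = 579889/(29745/8) = 579889*(8/29745) = 4639112/29745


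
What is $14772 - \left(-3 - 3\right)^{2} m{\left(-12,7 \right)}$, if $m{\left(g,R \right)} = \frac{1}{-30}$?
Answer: $\frac{73866}{5} \approx 14773.0$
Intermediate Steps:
$m{\left(g,R \right)} = - \frac{1}{30}$
$14772 - \left(-3 - 3\right)^{2} m{\left(-12,7 \right)} = 14772 - \left(-3 - 3\right)^{2} \left(- \frac{1}{30}\right) = 14772 - \left(-6\right)^{2} \left(- \frac{1}{30}\right) = 14772 - 36 \left(- \frac{1}{30}\right) = 14772 - - \frac{6}{5} = 14772 + \frac{6}{5} = \frac{73866}{5}$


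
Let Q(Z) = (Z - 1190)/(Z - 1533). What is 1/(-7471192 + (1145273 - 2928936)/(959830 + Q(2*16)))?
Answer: -1440705988/10763793729175859 ≈ -1.3385e-7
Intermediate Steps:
Q(Z) = (-1190 + Z)/(-1533 + Z)
1/(-7471192 + (1145273 - 2928936)/(959830 + Q(2*16))) = 1/(-7471192 + (1145273 - 2928936)/(959830 + (-1190 + 2*16)/(-1533 + 2*16))) = 1/(-7471192 - 1783663/(959830 + (-1190 + 32)/(-1533 + 32))) = 1/(-7471192 - 1783663/(959830 - 1158/(-1501))) = 1/(-7471192 - 1783663/(959830 - 1/1501*(-1158))) = 1/(-7471192 - 1783663/(959830 + 1158/1501)) = 1/(-7471192 - 1783663/1440705988/1501) = 1/(-7471192 - 1783663*1501/1440705988) = 1/(-7471192 - 2677278163/1440705988) = 1/(-10763793729175859/1440705988) = -1440705988/10763793729175859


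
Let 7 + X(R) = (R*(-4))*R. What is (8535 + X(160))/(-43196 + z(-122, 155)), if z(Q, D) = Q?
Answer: 46936/21659 ≈ 2.1670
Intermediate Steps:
X(R) = -7 - 4*R² (X(R) = -7 + (R*(-4))*R = -7 + (-4*R)*R = -7 - 4*R²)
(8535 + X(160))/(-43196 + z(-122, 155)) = (8535 + (-7 - 4*160²))/(-43196 - 122) = (8535 + (-7 - 4*25600))/(-43318) = (8535 + (-7 - 102400))*(-1/43318) = (8535 - 102407)*(-1/43318) = -93872*(-1/43318) = 46936/21659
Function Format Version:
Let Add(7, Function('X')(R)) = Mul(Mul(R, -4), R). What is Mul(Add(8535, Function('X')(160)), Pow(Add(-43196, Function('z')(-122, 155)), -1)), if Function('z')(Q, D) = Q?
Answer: Rational(46936, 21659) ≈ 2.1670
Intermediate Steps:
Function('X')(R) = Add(-7, Mul(-4, Pow(R, 2))) (Function('X')(R) = Add(-7, Mul(Mul(R, -4), R)) = Add(-7, Mul(Mul(-4, R), R)) = Add(-7, Mul(-4, Pow(R, 2))))
Mul(Add(8535, Function('X')(160)), Pow(Add(-43196, Function('z')(-122, 155)), -1)) = Mul(Add(8535, Add(-7, Mul(-4, Pow(160, 2)))), Pow(Add(-43196, -122), -1)) = Mul(Add(8535, Add(-7, Mul(-4, 25600))), Pow(-43318, -1)) = Mul(Add(8535, Add(-7, -102400)), Rational(-1, 43318)) = Mul(Add(8535, -102407), Rational(-1, 43318)) = Mul(-93872, Rational(-1, 43318)) = Rational(46936, 21659)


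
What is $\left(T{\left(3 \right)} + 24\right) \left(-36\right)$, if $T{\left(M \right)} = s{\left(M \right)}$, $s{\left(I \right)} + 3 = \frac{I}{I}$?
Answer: $-792$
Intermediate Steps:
$s{\left(I \right)} = -2$ ($s{\left(I \right)} = -3 + \frac{I}{I} = -3 + 1 = -2$)
$T{\left(M \right)} = -2$
$\left(T{\left(3 \right)} + 24\right) \left(-36\right) = \left(-2 + 24\right) \left(-36\right) = 22 \left(-36\right) = -792$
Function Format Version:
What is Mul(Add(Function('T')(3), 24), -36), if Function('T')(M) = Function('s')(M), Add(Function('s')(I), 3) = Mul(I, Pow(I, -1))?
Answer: -792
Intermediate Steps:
Function('s')(I) = -2 (Function('s')(I) = Add(-3, Mul(I, Pow(I, -1))) = Add(-3, 1) = -2)
Function('T')(M) = -2
Mul(Add(Function('T')(3), 24), -36) = Mul(Add(-2, 24), -36) = Mul(22, -36) = -792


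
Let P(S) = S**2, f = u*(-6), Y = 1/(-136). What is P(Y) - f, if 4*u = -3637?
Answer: -100904927/18496 ≈ -5455.5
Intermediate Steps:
u = -3637/4 (u = (1/4)*(-3637) = -3637/4 ≈ -909.25)
Y = -1/136 ≈ -0.0073529
f = 10911/2 (f = -3637/4*(-6) = 10911/2 ≈ 5455.5)
P(Y) - f = (-1/136)**2 - 1*10911/2 = 1/18496 - 10911/2 = -100904927/18496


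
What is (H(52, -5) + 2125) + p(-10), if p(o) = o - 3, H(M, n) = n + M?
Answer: 2159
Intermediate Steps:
H(M, n) = M + n
p(o) = -3 + o
(H(52, -5) + 2125) + p(-10) = ((52 - 5) + 2125) + (-3 - 10) = (47 + 2125) - 13 = 2172 - 13 = 2159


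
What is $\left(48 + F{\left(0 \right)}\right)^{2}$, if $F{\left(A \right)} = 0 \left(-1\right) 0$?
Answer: $2304$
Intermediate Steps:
$F{\left(A \right)} = 0$ ($F{\left(A \right)} = 0 \cdot 0 = 0$)
$\left(48 + F{\left(0 \right)}\right)^{2} = \left(48 + 0\right)^{2} = 48^{2} = 2304$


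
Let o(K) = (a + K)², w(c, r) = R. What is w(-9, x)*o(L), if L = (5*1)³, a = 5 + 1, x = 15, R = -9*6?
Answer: -926694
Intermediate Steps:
R = -54 (R = -3*18 = -54)
w(c, r) = -54
a = 6
L = 125 (L = 5³ = 125)
o(K) = (6 + K)²
w(-9, x)*o(L) = -54*(6 + 125)² = -54*131² = -54*17161 = -926694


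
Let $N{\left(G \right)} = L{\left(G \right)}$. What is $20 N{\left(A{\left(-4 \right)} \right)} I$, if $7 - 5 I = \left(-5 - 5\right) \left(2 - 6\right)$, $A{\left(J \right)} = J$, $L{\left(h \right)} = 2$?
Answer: $-264$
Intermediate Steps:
$N{\left(G \right)} = 2$
$I = - \frac{33}{5}$ ($I = \frac{7}{5} - \frac{\left(-5 - 5\right) \left(2 - 6\right)}{5} = \frac{7}{5} - \frac{\left(-10\right) \left(-4\right)}{5} = \frac{7}{5} - 8 = - \frac{33}{5} \approx -6.6$)
$20 N{\left(A{\left(-4 \right)} \right)} I = 20 \cdot 2 \left(- \frac{33}{5}\right) = 40 \left(- \frac{33}{5}\right) = -264$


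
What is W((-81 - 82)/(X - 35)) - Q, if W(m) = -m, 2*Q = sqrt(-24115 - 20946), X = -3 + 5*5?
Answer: -163/13 - I*sqrt(45061)/2 ≈ -12.538 - 106.14*I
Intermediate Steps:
X = 22 (X = -3 + 25 = 22)
Q = I*sqrt(45061)/2 (Q = sqrt(-24115 - 20946)/2 = sqrt(-45061)/2 = (I*sqrt(45061))/2 = I*sqrt(45061)/2 ≈ 106.14*I)
W((-81 - 82)/(X - 35)) - Q = -(-81 - 82)/(22 - 35) - I*sqrt(45061)/2 = -(-163)/(-13) - I*sqrt(45061)/2 = -(-163)*(-1)/13 - I*sqrt(45061)/2 = -1*163/13 - I*sqrt(45061)/2 = -163/13 - I*sqrt(45061)/2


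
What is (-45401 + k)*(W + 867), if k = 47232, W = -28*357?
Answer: -16715199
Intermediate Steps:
W = -9996
(-45401 + k)*(W + 867) = (-45401 + 47232)*(-9996 + 867) = 1831*(-9129) = -16715199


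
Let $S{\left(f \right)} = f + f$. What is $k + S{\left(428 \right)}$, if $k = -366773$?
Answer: $-365917$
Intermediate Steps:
$S{\left(f \right)} = 2 f$
$k + S{\left(428 \right)} = -366773 + 2 \cdot 428 = -366773 + 856 = -365917$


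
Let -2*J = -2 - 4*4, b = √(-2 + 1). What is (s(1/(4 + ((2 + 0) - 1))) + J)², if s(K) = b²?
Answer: 64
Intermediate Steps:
b = I (b = √(-1) = I ≈ 1.0*I)
J = 9 (J = -(-2 - 4*4)/2 = -(-2 - 16)/2 = -½*(-18) = 9)
s(K) = -1 (s(K) = I² = -1)
(s(1/(4 + ((2 + 0) - 1))) + J)² = (-1 + 9)² = 8² = 64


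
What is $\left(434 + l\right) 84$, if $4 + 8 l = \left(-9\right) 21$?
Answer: $\frac{68859}{2} \approx 34430.0$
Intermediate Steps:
$l = - \frac{193}{8}$ ($l = - \frac{1}{2} + \frac{\left(-9\right) 21}{8} = - \frac{1}{2} + \frac{1}{8} \left(-189\right) = - \frac{1}{2} - \frac{189}{8} = - \frac{193}{8} \approx -24.125$)
$\left(434 + l\right) 84 = \left(434 - \frac{193}{8}\right) 84 = \frac{3279}{8} \cdot 84 = \frac{68859}{2}$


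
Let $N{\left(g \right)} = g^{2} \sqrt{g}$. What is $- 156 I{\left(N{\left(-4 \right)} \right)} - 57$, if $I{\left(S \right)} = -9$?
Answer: $1347$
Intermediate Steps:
$N{\left(g \right)} = g^{\frac{5}{2}}$
$- 156 I{\left(N{\left(-4 \right)} \right)} - 57 = \left(-156\right) \left(-9\right) - 57 = 1404 - 57 = 1347$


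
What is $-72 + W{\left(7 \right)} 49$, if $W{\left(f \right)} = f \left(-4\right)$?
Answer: $-1444$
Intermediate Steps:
$W{\left(f \right)} = - 4 f$
$-72 + W{\left(7 \right)} 49 = -72 + \left(-4\right) 7 \cdot 49 = -72 - 1372 = -1444$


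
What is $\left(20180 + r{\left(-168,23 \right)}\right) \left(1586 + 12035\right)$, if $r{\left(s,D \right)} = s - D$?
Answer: $272270169$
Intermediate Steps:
$\left(20180 + r{\left(-168,23 \right)}\right) \left(1586 + 12035\right) = \left(20180 - 191\right) \left(1586 + 12035\right) = \left(20180 - 191\right) 13621 = 19989 \cdot 13621 = 272270169$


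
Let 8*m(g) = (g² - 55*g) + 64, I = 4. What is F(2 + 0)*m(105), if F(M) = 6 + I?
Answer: 13285/2 ≈ 6642.5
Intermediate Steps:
m(g) = 8 - 55*g/8 + g²/8 (m(g) = ((g² - 55*g) + 64)/8 = (64 + g² - 55*g)/8 = 8 - 55*g/8 + g²/8)
F(M) = 10 (F(M) = 6 + 4 = 10)
F(2 + 0)*m(105) = 10*(8 - 55/8*105 + (⅛)*105²) = 10*(8 - 5775/8 + (⅛)*11025) = 10*(8 - 5775/8 + 11025/8) = 10*(2657/4) = 13285/2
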